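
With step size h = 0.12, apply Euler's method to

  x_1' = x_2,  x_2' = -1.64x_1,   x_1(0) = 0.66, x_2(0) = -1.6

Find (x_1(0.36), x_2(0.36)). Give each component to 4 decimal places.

Euler on (x_1,x_2): x_1_{n+1} = x_1_n + h·x_1', x_2_{n+1} = x_2_n + h·x_2'.
0.000000: (0.660000, -1.600000); f=(-1.600000, -1.082400) → (0.468000, -1.729888)
0.120000: (0.468000, -1.729888); f=(-1.729888, -0.767520) → (0.260413, -1.821990)
0.240000: (0.260413, -1.821990); f=(-1.821990, -0.427078) → (0.041775, -1.873240)
(x_1(0.36), x_2(0.36)) ≈ (0.0418, -1.8732)

0.0418, -1.8732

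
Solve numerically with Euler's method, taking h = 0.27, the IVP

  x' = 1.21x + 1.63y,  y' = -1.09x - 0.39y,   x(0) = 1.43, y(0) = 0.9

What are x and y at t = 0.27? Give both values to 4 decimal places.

Euler on (x,y): x_{n+1} = x_n + h·x', y_{n+1} = y_n + h·y'.
0.000000: (1.430000, 0.900000); f=(3.197300, -1.909700) → (2.293271, 0.384381)
(x(0.27), y(0.27)) ≈ (2.2933, 0.3844)

2.2933, 0.3844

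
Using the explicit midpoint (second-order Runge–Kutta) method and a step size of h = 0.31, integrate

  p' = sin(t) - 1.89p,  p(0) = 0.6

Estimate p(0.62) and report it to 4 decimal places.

0.3452

Midpoint: k1 = f(t_n, p_n); k2 = f(t_n + h/2, p_n + (h/2)·k1); p_{n+1} = p_n + h·k2.
t=0.000000, p=0.600000:
  k1 = f(0.000000, 0.600000) = -1.134000
  k2 = f(0.155000, 0.424230) = -0.647415
  p ← 0.600000 + 0.31·(-0.647415) = 0.399301
t=0.310000, p=0.399301:
  k1 = f(0.310000, 0.399301) = -0.449621
  k2 = f(0.465000, 0.329610) = -0.174540
  p ← 0.399301 + 0.31·(-0.174540) = 0.345194
p(0.62) ≈ 0.3452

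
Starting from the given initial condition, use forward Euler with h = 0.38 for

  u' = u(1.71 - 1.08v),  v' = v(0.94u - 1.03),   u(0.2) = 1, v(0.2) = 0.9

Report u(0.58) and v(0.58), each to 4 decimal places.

Euler on (u,v): u_{n+1} = u_n + h·u', v_{n+1} = v_n + h·v'.
0.200000: (1.000000, 0.900000); f=(0.738000, -0.081000) → (1.280440, 0.869220)
(u(0.58), v(0.58)) ≈ (1.2804, 0.8692)

1.2804, 0.8692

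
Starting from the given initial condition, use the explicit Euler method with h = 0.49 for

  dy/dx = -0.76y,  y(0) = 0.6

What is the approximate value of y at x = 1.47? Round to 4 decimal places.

Euler: y_{n+1} = y_n + h·f(x_n, y_n).
x=0.000000, y=0.600000: f=-0.456000 → y ← 0.600000 + 0.49·(-0.456000) = 0.376560
x=0.490000, y=0.376560: f=-0.286186 → y ← 0.376560 + 0.49·(-0.286186) = 0.236329
x=0.980000, y=0.236329: f=-0.179610 → y ← 0.236329 + 0.49·(-0.179610) = 0.148320
y(1.47) ≈ 0.1483

0.1483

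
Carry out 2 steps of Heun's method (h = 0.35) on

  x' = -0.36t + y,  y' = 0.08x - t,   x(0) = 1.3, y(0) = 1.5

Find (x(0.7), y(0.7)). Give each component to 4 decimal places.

Heun on (x,y): k1 = f(t_n, state_n); k2 = f(t_n + h, state_n + h·k1); state_{n+1} = state_n + (h/2)·(k1 + k2).
0.000000: (1.300000, 1.500000)
  k1 = (1.500000, 0.104000)
  predictor → (1.825000, 1.536400)
  k2 = (1.410400, -0.204000)
  → (1.809320, 1.482500)
0.350000: (1.809320, 1.482500)
  k1 = (1.356500, -0.205254)
  predictor → (2.284095, 1.410661)
  k2 = (1.158661, -0.517272)
  → (2.249473, 1.356058)
(x(0.7), y(0.7)) ≈ (2.2495, 1.3561)

2.2495, 1.3561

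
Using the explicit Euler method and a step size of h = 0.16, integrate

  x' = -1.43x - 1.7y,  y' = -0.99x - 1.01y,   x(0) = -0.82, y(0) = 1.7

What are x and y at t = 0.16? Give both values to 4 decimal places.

-1.0948, 1.5552

Euler on (x,y): x_{n+1} = x_n + h·x', y_{n+1} = y_n + h·y'.
0.000000: (-0.820000, 1.700000); f=(-1.717400, -0.905200) → (-1.094784, 1.555168)
(x(0.16), y(0.16)) ≈ (-1.0948, 1.5552)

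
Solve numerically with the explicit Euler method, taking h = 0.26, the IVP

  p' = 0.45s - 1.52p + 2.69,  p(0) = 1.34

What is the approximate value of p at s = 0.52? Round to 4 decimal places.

Euler: p_{n+1} = p_n + h·f(s_n, p_n).
s=0.000000, p=1.340000: f=0.653200 → p ← 1.340000 + 0.26·0.653200 = 1.509832
s=0.260000, p=1.509832: f=0.512055 → p ← 1.509832 + 0.26·0.512055 = 1.642966
p(0.52) ≈ 1.6430

1.6430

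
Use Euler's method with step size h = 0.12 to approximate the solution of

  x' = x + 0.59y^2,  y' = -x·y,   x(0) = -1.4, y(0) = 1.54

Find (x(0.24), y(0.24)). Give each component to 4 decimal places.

Euler on (x,y): x_{n+1} = x_n + h·x', y_{n+1} = y_n + h·y'.
0.000000: (-1.400000, 1.540000); f=(-0.000756, 2.156000) → (-1.400091, 1.798720)
0.120000: (-1.400091, 1.798720); f=(0.508792, 2.518371) → (-1.339036, 2.100925)
(x(0.24), y(0.24)) ≈ (-1.3390, 2.1009)

-1.3390, 2.1009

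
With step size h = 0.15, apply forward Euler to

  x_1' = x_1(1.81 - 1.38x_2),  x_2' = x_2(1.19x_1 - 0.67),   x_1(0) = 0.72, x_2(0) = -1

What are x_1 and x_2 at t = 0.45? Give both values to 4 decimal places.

Euler on (x_1,x_2): x_1_{n+1} = x_1_n + h·x_1', x_2_{n+1} = x_2_n + h·x_2'.
0.000000: (0.720000, -1.000000); f=(2.296800, -0.186800) → (1.064520, -1.028020)
0.150000: (1.064520, -1.028020); f=(3.436981, -0.613501) → (1.580067, -1.120045)
0.300000: (1.580067, -1.120045); f=(5.302172, -1.355568) → (2.375393, -1.323380)
(x_1(0.45), x_2(0.45)) ≈ (2.3754, -1.3234)

2.3754, -1.3234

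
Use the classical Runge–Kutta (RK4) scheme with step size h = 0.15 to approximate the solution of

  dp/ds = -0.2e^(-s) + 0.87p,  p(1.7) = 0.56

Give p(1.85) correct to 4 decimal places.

RK4: k1 = f(s_n, p_n); k2 = f(s_n + h/2, p_n + (h/2)·k1); k3 = f(s_n + h/2, p_n + (h/2)·k2); k4 = f(s_n + h, p_n + h·k3); p_{n+1} = p_n + (h/6)·(k1 + 2k2 + 2k3 + k4).
s=1.700000, p=0.560000:
  k1 = f(1.700000, 0.560000) = 0.450663
  k2 = f(1.775000, 0.593800) = 0.482709
  k3 = f(1.775000, 0.596203) = 0.484800
  k4 = f(1.850000, 0.632720) = 0.519019
  p ← 0.560000 + (0.15/6)·(k1 + 2k2 + 2k3 + k4) = 0.632618
p(1.85) ≈ 0.6326

0.6326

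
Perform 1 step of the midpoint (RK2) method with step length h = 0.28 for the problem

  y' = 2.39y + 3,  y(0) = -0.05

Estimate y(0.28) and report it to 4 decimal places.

Midpoint: k1 = f(t_n, y_n); k2 = f(t_n + h/2, y_n + (h/2)·k1); y_{n+1} = y_n + h·k2.
t=0.000000, y=-0.050000:
  k1 = f(0.000000, -0.050000) = 2.880500
  k2 = f(0.140000, 0.353270) = 3.844315
  y ← -0.050000 + 0.28·3.844315 = 1.026408
y(0.28) ≈ 1.0264

1.0264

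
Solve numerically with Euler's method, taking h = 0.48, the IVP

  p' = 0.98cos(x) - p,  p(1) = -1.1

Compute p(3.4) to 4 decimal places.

-0.7112

Euler: p_{n+1} = p_n + h·f(x_n, p_n).
x=1.000000, p=-1.100000: f=1.629496 → p ← -1.100000 + 0.48·1.629496 = -0.317842
x=1.480000, p=-0.317842: f=0.406700 → p ← -0.317842 + 0.48·0.406700 = -0.122626
x=1.960000, p=-0.122626: f=-0.249237 → p ← -0.122626 + 0.48·(-0.249237) = -0.242260
x=2.440000, p=-0.242260: f=-0.506279 → p ← -0.242260 + 0.48·(-0.506279) = -0.485274
x=2.920000, p=-0.485274: f=-0.470764 → p ← -0.485274 + 0.48·(-0.470764) = -0.711240
p(3.4) ≈ -0.7112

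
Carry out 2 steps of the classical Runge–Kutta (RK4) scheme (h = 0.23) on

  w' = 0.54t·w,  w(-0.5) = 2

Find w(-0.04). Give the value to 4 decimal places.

RK4: k1 = f(t_n, w_n); k2 = f(t_n + h/2, w_n + (h/2)·k1); k3 = f(t_n + h/2, w_n + (h/2)·k2); k4 = f(t_n + h, w_n + h·k3); w_{n+1} = w_n + (h/6)·(k1 + 2k2 + 2k3 + k4).
t=-0.500000, w=2.000000:
  k1 = f(-0.500000, 2.000000) = -0.540000
  k2 = f(-0.385000, 1.937900) = -0.402889
  k3 = f(-0.385000, 1.953668) = -0.406168
  k4 = f(-0.270000, 1.906581) = -0.277980
  w ← 2.000000 + (0.23/6)·(k1 + 2k2 + 2k3 + k4) = 1.906616
t=-0.270000, w=1.906616:
  k1 = f(-0.270000, 1.906616) = -0.277985
  k2 = f(-0.155000, 1.874648) = -0.156908
  k3 = f(-0.155000, 1.888572) = -0.158073
  k4 = f(-0.040000, 1.870260) = -0.040398
  w ← 1.906616 + (0.23/6)·(k1 + 2k2 + 2k3 + k4) = 1.870263
w(-0.04) ≈ 1.8703

1.8703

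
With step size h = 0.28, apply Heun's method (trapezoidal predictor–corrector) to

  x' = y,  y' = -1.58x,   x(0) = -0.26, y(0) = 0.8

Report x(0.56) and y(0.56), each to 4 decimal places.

Heun on (x,y): k1 = f(t_n, state_n); k2 = f(t_n + h, state_n + h·k1); state_{n+1} = state_n + (h/2)·(k1 + k2).
0.000000: (-0.260000, 0.800000)
  k1 = (0.800000, 0.410800)
  predictor → (-0.036000, 0.915024)
  k2 = (0.915024, 0.056880)
  → (-0.019897, 0.865475)
0.280000: (-0.019897, 0.865475)
  k1 = (0.865475, 0.031437)
  predictor → (0.222436, 0.874277)
  k2 = (0.874277, -0.351450)
  → (0.223669, 0.820673)
(x(0.56), y(0.56)) ≈ (0.2237, 0.8207)

0.2237, 0.8207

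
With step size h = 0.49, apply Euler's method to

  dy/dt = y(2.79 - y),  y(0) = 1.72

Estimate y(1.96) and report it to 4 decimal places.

2.7967

Euler: y_{n+1} = y_n + h·f(t_n, y_n).
t=0.000000, y=1.720000: f=1.840400 → y ← 1.720000 + 0.49·1.840400 = 2.621796
t=0.490000, y=2.621796: f=0.440997 → y ← 2.621796 + 0.49·0.440997 = 2.837884
t=0.980000, y=2.837884: f=-0.135890 → y ← 2.837884 + 0.49·(-0.135890) = 2.771298
t=1.470000, y=2.771298: f=0.051828 → y ← 2.771298 + 0.49·0.051828 = 2.796694
y(1.96) ≈ 2.7967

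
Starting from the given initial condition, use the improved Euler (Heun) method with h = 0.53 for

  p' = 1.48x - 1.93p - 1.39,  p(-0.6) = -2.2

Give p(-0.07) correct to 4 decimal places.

Heun: k1 = f(x_n, p_n); k2 = f(x_n + h, p_n + h·k1); p_{n+1} = p_n + (h/2)·(k1 + k2).
x=-0.600000, p=-2.200000:
  k1 = f(-0.600000, -2.200000) = 1.968000
  k2 = f(-0.070000, -1.156960) = 0.739333
  p ← -2.200000 + (0.53/2)·(1.968000 + 0.739333) = -1.482557
p(-0.07) ≈ -1.4826

-1.4826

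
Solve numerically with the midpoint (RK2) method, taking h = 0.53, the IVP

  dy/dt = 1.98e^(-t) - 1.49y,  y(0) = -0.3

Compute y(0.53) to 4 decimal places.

Midpoint: k1 = f(t_n, y_n); k2 = f(t_n + h/2, y_n + (h/2)·k1); y_{n+1} = y_n + h·k2.
t=0.000000, y=-0.300000:
  k1 = f(0.000000, -0.300000) = 2.427000
  k2 = f(0.265000, 0.343155) = 1.007767
  y ← -0.300000 + 0.53·1.007767 = 0.234116
y(0.53) ≈ 0.2341

0.2341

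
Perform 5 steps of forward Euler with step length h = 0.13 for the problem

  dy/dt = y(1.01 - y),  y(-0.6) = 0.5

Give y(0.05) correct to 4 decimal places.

0.6620

Euler: y_{n+1} = y_n + h·f(t_n, y_n).
t=-0.600000, y=0.500000: f=0.255000 → y ← 0.500000 + 0.13·0.255000 = 0.533150
t=-0.470000, y=0.533150: f=0.254233 → y ← 0.533150 + 0.13·0.254233 = 0.566200
t=-0.340000, y=0.566200: f=0.251280 → y ← 0.566200 + 0.13·0.251280 = 0.598867
t=-0.210000, y=0.598867: f=0.246214 → y ← 0.598867 + 0.13·0.246214 = 0.630874
t=-0.080000, y=0.630874: f=0.239181 → y ← 0.630874 + 0.13·0.239181 = 0.661968
y(0.05) ≈ 0.6620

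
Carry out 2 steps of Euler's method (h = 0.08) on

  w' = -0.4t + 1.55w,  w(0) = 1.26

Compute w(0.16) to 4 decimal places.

Euler: w_{n+1} = w_n + h·f(t_n, w_n).
t=0.000000, w=1.260000: f=1.953000 → w ← 1.260000 + 0.08·1.953000 = 1.416240
t=0.080000, w=1.416240: f=2.163172 → w ← 1.416240 + 0.08·2.163172 = 1.589294
w(0.16) ≈ 1.5893

1.5893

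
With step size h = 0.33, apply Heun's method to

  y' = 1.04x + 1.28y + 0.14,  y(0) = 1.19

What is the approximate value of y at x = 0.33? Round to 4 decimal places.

1.9114

Heun: k1 = f(x_n, y_n); k2 = f(x_n + h, y_n + h·k1); y_{n+1} = y_n + (h/2)·(k1 + k2).
x=0.000000, y=1.190000:
  k1 = f(0.000000, 1.190000) = 1.663200
  k2 = f(0.330000, 1.738856) = 2.708936
  y ← 1.190000 + (0.33/2)·(1.663200 + 2.708936) = 1.911402
y(0.33) ≈ 1.9114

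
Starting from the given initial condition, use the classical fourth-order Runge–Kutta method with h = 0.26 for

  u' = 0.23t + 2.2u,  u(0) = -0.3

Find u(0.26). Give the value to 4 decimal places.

-0.5219

RK4: k1 = f(t_n, u_n); k2 = f(t_n + h/2, u_n + (h/2)·k1); k3 = f(t_n + h/2, u_n + (h/2)·k2); k4 = f(t_n + h, u_n + h·k3); u_{n+1} = u_n + (h/6)·(k1 + 2k2 + 2k3 + k4).
t=0.000000, u=-0.300000:
  k1 = f(0.000000, -0.300000) = -0.660000
  k2 = f(0.130000, -0.385800) = -0.818860
  k3 = f(0.130000, -0.406452) = -0.864294
  k4 = f(0.260000, -0.524716) = -1.094576
  u ← -0.300000 + (0.26/6)·(k1 + 2k2 + 2k3 + k4) = -0.521905
u(0.26) ≈ -0.5219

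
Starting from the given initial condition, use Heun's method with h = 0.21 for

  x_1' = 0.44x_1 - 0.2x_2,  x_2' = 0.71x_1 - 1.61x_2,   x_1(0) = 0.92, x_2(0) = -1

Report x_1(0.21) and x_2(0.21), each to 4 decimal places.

1.0429, -0.5956

Heun on (x_1,x_2): k1 = f(t_n, state_n); k2 = f(t_n + h, state_n + h·k1); state_{n+1} = state_n + (h/2)·(k1 + k2).
0.000000: (0.920000, -1.000000)
  k1 = (0.604800, 2.263200)
  predictor → (1.047008, -0.524728)
  k2 = (0.565629, 1.588188)
  → (1.042895, -0.595604)
(x_1(0.21), x_2(0.21)) ≈ (1.0429, -0.5956)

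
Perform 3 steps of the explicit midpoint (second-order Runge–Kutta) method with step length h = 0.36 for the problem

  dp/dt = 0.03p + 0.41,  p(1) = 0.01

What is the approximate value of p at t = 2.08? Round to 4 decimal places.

0.4604

Midpoint: k1 = f(t_n, p_n); k2 = f(t_n + h/2, p_n + (h/2)·k1); p_{n+1} = p_n + h·k2.
t=1.000000, p=0.010000:
  k1 = f(1.000000, 0.010000) = 0.410300
  k2 = f(1.180000, 0.083854) = 0.412516
  p ← 0.010000 + 0.36·0.412516 = 0.158506
t=1.360000, p=0.158506:
  k1 = f(1.360000, 0.158506) = 0.414755
  k2 = f(1.540000, 0.233162) = 0.416995
  p ← 0.158506 + 0.36·0.416995 = 0.308624
t=1.720000, p=0.308624:
  k1 = f(1.720000, 0.308624) = 0.419259
  k2 = f(1.900000, 0.384090) = 0.421523
  p ← 0.308624 + 0.36·0.421523 = 0.460372
p(2.08) ≈ 0.4604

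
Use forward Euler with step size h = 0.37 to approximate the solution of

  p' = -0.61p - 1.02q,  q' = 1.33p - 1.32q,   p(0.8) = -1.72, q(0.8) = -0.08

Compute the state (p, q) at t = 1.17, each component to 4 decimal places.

Euler on (p,q): p_{n+1} = p_n + h·p', q_{n+1} = q_n + h·q'.
0.800000: (-1.720000, -0.080000); f=(1.130800, -2.182000) → (-1.301604, -0.887340)
(p(1.17), q(1.17)) ≈ (-1.3016, -0.8873)

-1.3016, -0.8873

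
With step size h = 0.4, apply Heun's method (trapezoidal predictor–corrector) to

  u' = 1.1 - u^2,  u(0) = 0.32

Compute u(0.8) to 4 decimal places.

Heun: k1 = f(x_n, u_n); k2 = f(x_n + h, u_n + h·k1); u_{n+1} = u_n + (h/2)·(k1 + k2).
x=0.000000, u=0.320000:
  k1 = f(0.000000, 0.320000) = 0.997600
  k2 = f(0.400000, 0.719040) = 0.582981
  u ← 0.320000 + (0.4/2)·(0.997600 + 0.582981) = 0.636116
x=0.400000, u=0.636116:
  k1 = f(0.400000, 0.636116) = 0.695356
  k2 = f(0.800000, 0.914259) = 0.264131
  u ← 0.636116 + (0.4/2)·(0.695356 + 0.264131) = 0.828014
u(0.8) ≈ 0.8280

0.8280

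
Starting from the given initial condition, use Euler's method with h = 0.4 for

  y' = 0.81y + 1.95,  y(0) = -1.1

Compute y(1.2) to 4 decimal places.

Euler: y_{n+1} = y_n + h·f(s_n, y_n).
s=0.000000, y=-1.100000: f=1.059000 → y ← -1.100000 + 0.4·1.059000 = -0.676400
s=0.400000, y=-0.676400: f=1.402116 → y ← -0.676400 + 0.4·1.402116 = -0.115554
s=0.800000, y=-0.115554: f=1.856402 → y ← -0.115554 + 0.4·1.856402 = 0.627007
y(1.2) ≈ 0.6270

0.6270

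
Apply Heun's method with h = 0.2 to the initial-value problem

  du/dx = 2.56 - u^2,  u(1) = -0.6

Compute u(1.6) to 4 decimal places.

Heun: k1 = f(x_n, u_n); k2 = f(x_n + h, u_n + h·k1); u_{n+1} = u_n + (h/2)·(k1 + k2).
x=1.000000, u=-0.600000:
  k1 = f(1.000000, -0.600000) = 2.200000
  k2 = f(1.200000, -0.160000) = 2.534400
  u ← -0.600000 + (0.2/2)·(2.200000 + 2.534400) = -0.126560
x=1.200000, u=-0.126560:
  k1 = f(1.200000, -0.126560) = 2.543983
  k2 = f(1.400000, 0.382237) = 2.413895
  u ← -0.126560 + (0.2/2)·(2.543983 + 2.413895) = 0.369228
x=1.400000, u=0.369228:
  k1 = f(1.400000, 0.369228) = 2.423671
  k2 = f(1.600000, 0.853962) = 1.830749
  u ← 0.369228 + (0.2/2)·(2.423671 + 1.830749) = 0.794670
u(1.6) ≈ 0.7947

0.7947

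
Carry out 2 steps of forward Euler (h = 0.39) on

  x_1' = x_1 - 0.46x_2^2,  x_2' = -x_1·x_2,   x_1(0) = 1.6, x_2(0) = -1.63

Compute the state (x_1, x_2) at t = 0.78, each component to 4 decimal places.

Euler on (x_1,x_2): x_1_{n+1} = x_1_n + h·x_1', x_2_{n+1} = x_2_n + h·x_2'.
0.000000: (1.600000, -1.630000); f=(0.377826, 2.608000) → (1.747352, -0.612880)
0.390000: (1.747352, -0.612880); f=(1.574566, 1.070917) → (2.361433, -0.195222)
(x_1(0.78), x_2(0.78)) ≈ (2.3614, -0.1952)

2.3614, -0.1952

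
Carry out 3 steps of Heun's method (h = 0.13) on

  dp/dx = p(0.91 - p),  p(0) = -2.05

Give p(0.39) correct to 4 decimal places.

-16.2590

Heun: k1 = f(x_n, p_n); k2 = f(x_n + h, p_n + h·k1); p_{n+1} = p_n + (h/2)·(k1 + k2).
x=0.000000, p=-2.050000:
  k1 = f(0.000000, -2.050000) = -6.068000
  k2 = f(0.130000, -2.838840) = -10.642357
  p ← -2.050000 + (0.13/2)·(-6.068000 + (-10.642357)) = -3.136173
x=0.130000, p=-3.136173:
  k1 = f(0.130000, -3.136173) = -12.689500
  k2 = f(0.260000, -4.785808) = -27.259046
  p ← -3.136173 + (0.13/2)·(-12.689500 + (-27.259046)) = -5.732829
x=0.260000, p=-5.732829:
  k1 = f(0.260000, -5.732829) = -38.082199
  k2 = f(0.390000, -10.683514) = -123.859480
  p ← -5.732829 + (0.13/2)·(-38.082199 + (-123.859480)) = -16.259038
p(0.39) ≈ -16.2590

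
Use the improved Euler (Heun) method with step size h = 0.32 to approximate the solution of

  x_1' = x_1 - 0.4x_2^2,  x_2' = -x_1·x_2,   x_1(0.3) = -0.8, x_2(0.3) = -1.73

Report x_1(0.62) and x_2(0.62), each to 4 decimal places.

-1.6520, -2.4518

Heun on (x_1,x_2): k1 = f(t_n, state_n); k2 = f(t_n + h, state_n + h·k1); state_{n+1} = state_n + (h/2)·(k1 + k2).
0.300000: (-0.800000, -1.730000)
  k1 = (-1.997160, -1.384000)
  predictor → (-1.439091, -2.172880)
  k2 = (-3.327654, -3.126972)
  → (-1.651970, -2.451756)
(x_1(0.62), x_2(0.62)) ≈ (-1.6520, -2.4518)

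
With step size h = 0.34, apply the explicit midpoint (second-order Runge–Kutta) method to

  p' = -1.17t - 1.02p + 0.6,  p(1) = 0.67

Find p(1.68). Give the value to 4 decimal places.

Midpoint: k1 = f(t_n, p_n); k2 = f(t_n + h/2, p_n + (h/2)·k1); p_{n+1} = p_n + h·k2.
t=1.000000, p=0.670000:
  k1 = f(1.000000, 0.670000) = -1.253400
  k2 = f(1.170000, 0.456922) = -1.234960
  p ← 0.670000 + 0.34·(-1.234960) = 0.250113
t=1.340000, p=0.250113:
  k1 = f(1.340000, 0.250113) = -1.222916
  k2 = f(1.510000, 0.042218) = -1.209762
  p ← 0.250113 + 0.34·(-1.209762) = -0.161206
p(1.68) ≈ -0.1612

-0.1612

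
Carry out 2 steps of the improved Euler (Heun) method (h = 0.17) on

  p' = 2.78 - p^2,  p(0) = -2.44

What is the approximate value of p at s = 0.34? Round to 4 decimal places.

Heun: k1 = f(s_n, p_n); k2 = f(s_n + h, p_n + h·k1); p_{n+1} = p_n + (h/2)·(k1 + k2).
s=0.000000, p=-2.440000:
  k1 = f(0.000000, -2.440000) = -3.173600
  k2 = f(0.170000, -2.979512) = -6.097492
  p ← -2.440000 + (0.17/2)·(-3.173600 + (-6.097492)) = -3.228043
s=0.170000, p=-3.228043:
  k1 = f(0.170000, -3.228043) = -7.640260
  k2 = f(0.340000, -4.526887) = -17.712706
  p ← -3.228043 + (0.17/2)·(-7.640260 + (-17.712706)) = -5.383045
p(0.34) ≈ -5.3830

-5.3830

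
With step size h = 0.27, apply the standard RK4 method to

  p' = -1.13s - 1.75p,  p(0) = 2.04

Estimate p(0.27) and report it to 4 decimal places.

RK4: k1 = f(s_n, p_n); k2 = f(s_n + h/2, p_n + (h/2)·k1); k3 = f(s_n + h/2, p_n + (h/2)·k2); k4 = f(s_n + h, p_n + h·k3); p_{n+1} = p_n + (h/6)·(k1 + 2k2 + 2k3 + k4).
s=0.000000, p=2.040000:
  k1 = f(0.000000, 2.040000) = -3.570000
  k2 = f(0.135000, 1.558050) = -2.879138
  k3 = f(0.135000, 1.651316) = -3.042354
  k4 = f(0.270000, 1.218564) = -2.437588
  p ← 2.040000 + (0.27/6)·(k1 + 2k2 + 2k3 + k4) = 1.236724
p(0.27) ≈ 1.2367

1.2367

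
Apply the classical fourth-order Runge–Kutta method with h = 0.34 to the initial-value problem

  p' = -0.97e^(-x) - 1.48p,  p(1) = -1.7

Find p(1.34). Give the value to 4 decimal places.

RK4: k1 = f(x_n, p_n); k2 = f(x_n + h/2, p_n + (h/2)·k1); k3 = f(x_n + h/2, p_n + (h/2)·k2); k4 = f(x_n + h, p_n + h·k3); p_{n+1} = p_n + (h/6)·(k1 + 2k2 + 2k3 + k4).
x=1.000000, p=-1.700000:
  k1 = f(1.000000, -1.700000) = 2.159157
  k2 = f(1.170000, -1.332943) = 1.671700
  k3 = f(1.170000, -1.415811) = 1.794344
  k4 = f(1.340000, -1.089923) = 1.359096
  p ← -1.700000 + (0.34/6)·(k1 + 2k2 + 2k3 + k4) = -1.107814
p(1.34) ≈ -1.1078

-1.1078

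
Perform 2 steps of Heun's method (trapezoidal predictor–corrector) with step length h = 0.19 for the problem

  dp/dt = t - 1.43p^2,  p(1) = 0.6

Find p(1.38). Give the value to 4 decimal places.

Heun: k1 = f(t_n, p_n); k2 = f(t_n + h, p_n + h·k1); p_{n+1} = p_n + (h/2)·(k1 + k2).
t=1.000000, p=0.600000:
  k1 = f(1.000000, 0.600000) = 0.485200
  k2 = f(1.190000, 0.692188) = 0.504852
  p ← 0.600000 + (0.19/2)·(0.485200 + 0.504852) = 0.694055
t=1.190000, p=0.694055:
  k1 = f(1.190000, 0.694055) = 0.501151
  k2 = f(1.380000, 0.789274) = 0.489177
  p ← 0.694055 + (0.19/2)·(0.501151 + 0.489177) = 0.788136
p(1.38) ≈ 0.7881

0.7881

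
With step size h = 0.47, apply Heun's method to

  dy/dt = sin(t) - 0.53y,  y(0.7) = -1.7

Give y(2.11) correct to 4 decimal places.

Heun: k1 = f(t_n, y_n); k2 = f(t_n + h, y_n + h·k1); y_{n+1} = y_n + (h/2)·(k1 + k2).
t=0.700000, y=-1.700000:
  k1 = f(0.700000, -1.700000) = 1.545218
  k2 = f(1.170000, -0.973748) = 1.436837
  y ← -1.700000 + (0.47/2)·(1.545218 + 1.436837) = -0.999217
t=1.170000, y=-0.999217:
  k1 = f(1.170000, -0.999217) = 1.450336
  k2 = f(1.640000, -0.317559) = 1.165913
  y ← -0.999217 + (0.47/2)·(1.450336 + 1.165913) = -0.384399
t=1.640000, y=-0.384399:
  k1 = f(1.640000, -0.384399) = 1.201338
  k2 = f(2.110000, 0.180230) = 0.762596
  y ← -0.384399 + (0.47/2)·(1.201338 + 0.762596) = 0.077126
y(2.11) ≈ 0.0771

0.0771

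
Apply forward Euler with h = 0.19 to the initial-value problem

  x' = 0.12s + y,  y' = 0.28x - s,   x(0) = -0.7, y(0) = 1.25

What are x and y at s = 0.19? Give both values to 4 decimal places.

-0.4625, 1.2128

Euler on (x,y): x_{n+1} = x_n + h·x', y_{n+1} = y_n + h·y'.
0.000000: (-0.700000, 1.250000); f=(1.250000, -0.196000) → (-0.462500, 1.212760)
(x(0.19), y(0.19)) ≈ (-0.4625, 1.2128)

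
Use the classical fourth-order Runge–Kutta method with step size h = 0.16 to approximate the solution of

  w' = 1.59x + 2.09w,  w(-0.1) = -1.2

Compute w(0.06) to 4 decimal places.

-1.6839

RK4: k1 = f(x_n, w_n); k2 = f(x_n + h/2, w_n + (h/2)·k1); k3 = f(x_n + h/2, w_n + (h/2)·k2); k4 = f(x_n + h, w_n + h·k3); w_{n+1} = w_n + (h/6)·(k1 + 2k2 + 2k3 + k4).
x=-0.100000, w=-1.200000:
  k1 = f(-0.100000, -1.200000) = -2.667000
  k2 = f(-0.020000, -1.413360) = -2.985722
  k3 = f(-0.020000, -1.438858) = -3.039013
  k4 = f(0.060000, -1.686242) = -3.428846
  w ← -1.200000 + (0.16/6)·(k1 + 2k2 + 2k3 + k4) = -1.683875
w(0.06) ≈ -1.6839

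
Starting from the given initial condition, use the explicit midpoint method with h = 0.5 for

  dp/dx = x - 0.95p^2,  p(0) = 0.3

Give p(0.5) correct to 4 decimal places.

Midpoint: k1 = f(x_n, p_n); k2 = f(x_n + h/2, p_n + (h/2)·k1); p_{n+1} = p_n + h·k2.
x=0.000000, p=0.300000:
  k1 = f(0.000000, 0.300000) = -0.085500
  k2 = f(0.250000, 0.278625) = 0.176250
  p ← 0.300000 + 0.5·0.176250 = 0.388125
p(0.5) ≈ 0.3881

0.3881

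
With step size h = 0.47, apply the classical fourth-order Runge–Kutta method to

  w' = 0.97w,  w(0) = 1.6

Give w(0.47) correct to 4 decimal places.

2.5239

RK4: k1 = f(x_n, w_n); k2 = f(x_n + h/2, w_n + (h/2)·k1); k3 = f(x_n + h/2, w_n + (h/2)·k2); k4 = f(x_n + h, w_n + h·k3); w_{n+1} = w_n + (h/6)·(k1 + 2k2 + 2k3 + k4).
x=0.000000, w=1.600000:
  k1 = f(0.000000, 1.600000) = 1.552000
  k2 = f(0.235000, 1.964720) = 1.905778
  k3 = f(0.235000, 2.047858) = 1.986422
  k4 = f(0.470000, 2.533618) = 2.457610
  w ← 1.600000 + (0.47/6)·(k1 + 2k2 + 2k3 + k4) = 2.523864
w(0.47) ≈ 2.5239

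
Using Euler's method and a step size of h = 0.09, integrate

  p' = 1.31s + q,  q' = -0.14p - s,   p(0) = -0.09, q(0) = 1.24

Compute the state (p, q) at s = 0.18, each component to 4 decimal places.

Euler on (p,q): p_{n+1} = p_n + h·p', q_{n+1} = q_n + h·q'.
0.000000: (-0.090000, 1.240000); f=(1.240000, 0.012600) → (0.021600, 1.241134)
0.090000: (0.021600, 1.241134); f=(1.359034, -0.093024) → (0.143913, 1.232762)
(p(0.18), q(0.18)) ≈ (0.1439, 1.2328)

0.1439, 1.2328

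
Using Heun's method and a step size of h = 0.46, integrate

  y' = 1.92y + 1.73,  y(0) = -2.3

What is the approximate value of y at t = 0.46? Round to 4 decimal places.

-4.0812

Heun: k1 = f(t_n, y_n); k2 = f(t_n + h, y_n + h·k1); y_{n+1} = y_n + (h/2)·(k1 + k2).
t=0.000000, y=-2.300000:
  k1 = f(0.000000, -2.300000) = -2.686000
  k2 = f(0.460000, -3.535560) = -5.058275
  y ← -2.300000 + (0.46/2)·(-2.686000 + (-5.058275)) = -4.081183
y(0.46) ≈ -4.0812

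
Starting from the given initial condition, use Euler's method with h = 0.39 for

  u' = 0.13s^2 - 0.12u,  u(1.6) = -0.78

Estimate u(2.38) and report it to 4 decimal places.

-0.3842

Euler: u_{n+1} = u_n + h·f(s_n, u_n).
s=1.600000, u=-0.780000: f=0.426400 → u ← -0.780000 + 0.39·0.426400 = -0.613704
s=1.990000, u=-0.613704: f=0.588457 → u ← -0.613704 + 0.39·0.588457 = -0.384206
u(2.38) ≈ -0.3842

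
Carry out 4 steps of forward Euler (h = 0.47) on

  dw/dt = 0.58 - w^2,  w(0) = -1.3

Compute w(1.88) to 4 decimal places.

-32.6956

Euler: w_{n+1} = w_n + h·f(t_n, w_n).
t=0.000000, w=-1.300000: f=-1.110000 → w ← -1.300000 + 0.47·(-1.110000) = -1.821700
t=0.470000, w=-1.821700: f=-2.738591 → w ← -1.821700 + 0.47·(-2.738591) = -3.108838
t=0.940000, w=-3.108838: f=-9.084872 → w ← -3.108838 + 0.47·(-9.084872) = -7.378728
t=1.410000, w=-7.378728: f=-53.865620 → w ← -7.378728 + 0.47·(-53.865620) = -32.695569
w(1.88) ≈ -32.6956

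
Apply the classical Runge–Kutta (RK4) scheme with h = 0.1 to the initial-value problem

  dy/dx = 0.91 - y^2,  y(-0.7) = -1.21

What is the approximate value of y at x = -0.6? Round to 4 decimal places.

-1.2728

RK4: k1 = f(x_n, y_n); k2 = f(x_n + h/2, y_n + (h/2)·k1); k3 = f(x_n + h/2, y_n + (h/2)·k2); k4 = f(x_n + h, y_n + h·k3); y_{n+1} = y_n + (h/6)·(k1 + 2k2 + 2k3 + k4).
x=-0.700000, y=-1.210000:
  k1 = f(-0.700000, -1.210000) = -0.554100
  k2 = f(-0.650000, -1.237705) = -0.621914
  k3 = f(-0.650000, -1.241096) = -0.630318
  k4 = f(-0.600000, -1.273032) = -0.710610
  y ← -1.210000 + (0.1/6)·(k1 + 2k2 + 2k3 + k4) = -1.272820
y(-0.6) ≈ -1.2728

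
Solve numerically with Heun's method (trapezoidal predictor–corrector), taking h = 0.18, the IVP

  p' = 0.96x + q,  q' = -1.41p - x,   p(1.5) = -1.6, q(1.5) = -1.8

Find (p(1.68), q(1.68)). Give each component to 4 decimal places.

Heun on (p,q): k1 = f(x_n, state_n); k2 = f(x_n + h, state_n + h·k1); state_{n+1} = state_n + (h/2)·(k1 + k2).
1.500000: (-1.600000, -1.800000)
  k1 = (-0.360000, 0.756000)
  predictor → (-1.664800, -1.663920)
  k2 = (-0.051120, 0.667368)
  → (-1.637001, -1.671897)
(p(1.68), q(1.68)) ≈ (-1.6370, -1.6719)

-1.6370, -1.6719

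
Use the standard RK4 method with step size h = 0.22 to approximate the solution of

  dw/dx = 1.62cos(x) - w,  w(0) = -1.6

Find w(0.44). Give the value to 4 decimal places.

-0.4743

RK4: k1 = f(x_n, w_n); k2 = f(x_n + h/2, w_n + (h/2)·k1); k3 = f(x_n + h/2, w_n + (h/2)·k2); k4 = f(x_n + h, w_n + h·k3); w_{n+1} = w_n + (h/6)·(k1 + 2k2 + 2k3 + k4).
x=0.000000, w=-1.600000:
  k1 = f(0.000000, -1.600000) = 3.220000
  k2 = f(0.110000, -1.245800) = 2.856009
  k3 = f(0.110000, -1.285839) = 2.896048
  k4 = f(0.220000, -0.962869) = 2.543823
  w ← -1.600000 + (0.22/6)·(k1 + 2k2 + 2k3 + k4) = -0.966842
x=0.220000, w=-0.966842:
  k1 = f(0.220000, -0.966842) = 2.547796
  k2 = f(0.330000, -0.686585) = 2.219173
  k3 = f(0.330000, -0.722733) = 2.255322
  k4 = f(0.440000, -0.470672) = 1.936369
  w ← -0.966842 + (0.22/6)·(k1 + 2k2 + 2k3 + k4) = -0.474293
w(0.44) ≈ -0.4743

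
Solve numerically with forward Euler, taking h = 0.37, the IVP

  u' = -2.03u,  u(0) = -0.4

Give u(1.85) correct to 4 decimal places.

-0.0004

Euler: u_{n+1} = u_n + h·f(t_n, u_n).
t=0.000000, u=-0.400000: f=0.812000 → u ← -0.400000 + 0.37·0.812000 = -0.099560
t=0.370000, u=-0.099560: f=0.202107 → u ← -0.099560 + 0.37·0.202107 = -0.024780
t=0.740000, u=-0.024780: f=0.050304 → u ← -0.024780 + 0.37·0.050304 = -0.006168
t=1.110000, u=-0.006168: f=0.012521 → u ← -0.006168 + 0.37·0.012521 = -0.001535
t=1.480000, u=-0.001535: f=0.003116 → u ← -0.001535 + 0.37·0.003116 = -0.000382
u(1.85) ≈ -0.0004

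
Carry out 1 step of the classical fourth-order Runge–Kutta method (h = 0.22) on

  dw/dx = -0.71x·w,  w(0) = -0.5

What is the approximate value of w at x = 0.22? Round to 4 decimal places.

-0.4915

RK4: k1 = f(x_n, w_n); k2 = f(x_n + h/2, w_n + (h/2)·k1); k3 = f(x_n + h/2, w_n + (h/2)·k2); k4 = f(x_n + h, w_n + h·k3); w_{n+1} = w_n + (h/6)·(k1 + 2k2 + 2k3 + k4).
x=0.000000, w=-0.500000:
  k1 = f(0.000000, -0.500000) = 0.000000
  k2 = f(0.110000, -0.500000) = 0.039050
  k3 = f(0.110000, -0.495704) = 0.038715
  k4 = f(0.220000, -0.491483) = 0.076770
  w ← -0.500000 + (0.22/6)·(k1 + 2k2 + 2k3 + k4) = -0.491482
w(0.22) ≈ -0.4915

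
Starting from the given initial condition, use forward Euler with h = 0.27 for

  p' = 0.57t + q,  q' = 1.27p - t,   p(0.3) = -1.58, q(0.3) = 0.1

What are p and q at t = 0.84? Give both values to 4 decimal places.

Euler on (p,q): p_{n+1} = p_n + h·p', q_{n+1} = q_n + h·q'.
0.300000: (-1.580000, 0.100000); f=(0.271000, -2.306600) → (-1.506830, -0.522782)
0.570000: (-1.506830, -0.522782); f=(-0.197882, -2.483674) → (-1.560258, -1.193374)
(p(0.84), q(0.84)) ≈ (-1.5603, -1.1934)

-1.5603, -1.1934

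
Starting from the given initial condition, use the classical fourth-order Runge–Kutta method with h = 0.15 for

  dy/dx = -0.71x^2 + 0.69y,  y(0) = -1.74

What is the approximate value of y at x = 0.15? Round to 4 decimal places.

RK4: k1 = f(x_n, y_n); k2 = f(x_n + h/2, y_n + (h/2)·k1); k3 = f(x_n + h/2, y_n + (h/2)·k2); k4 = f(x_n + h, y_n + h·k3); y_{n+1} = y_n + (h/6)·(k1 + 2k2 + 2k3 + k4).
x=0.000000, y=-1.740000:
  k1 = f(0.000000, -1.740000) = -1.200600
  k2 = f(0.075000, -1.830045) = -1.266725
  k3 = f(0.075000, -1.835004) = -1.270147
  k4 = f(0.150000, -1.930522) = -1.348035
  y ← -1.740000 + (0.15/6)·(k1 + 2k2 + 2k3 + k4) = -1.930559
y(0.15) ≈ -1.9306

-1.9306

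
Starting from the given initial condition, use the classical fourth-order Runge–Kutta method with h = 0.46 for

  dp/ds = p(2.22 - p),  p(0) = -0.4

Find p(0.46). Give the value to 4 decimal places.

RK4: k1 = f(s_n, p_n); k2 = f(s_n + h/2, p_n + (h/2)·k1); k3 = f(s_n + h/2, p_n + (h/2)·k2); k4 = f(s_n + h, p_n + h·k3); p_{n+1} = p_n + (h/6)·(k1 + 2k2 + 2k3 + k4).
s=0.000000, p=-0.400000:
  k1 = f(0.000000, -0.400000) = -1.048000
  k2 = f(0.230000, -0.641040) = -1.834041
  k3 = f(0.230000, -0.821829) = -2.499865
  k4 = f(0.460000, -1.549938) = -5.843170
  p ← -0.400000 + (0.46/6)·(k1 + 2k2 + 2k3 + k4) = -1.592855
p(0.46) ≈ -1.5929

-1.5929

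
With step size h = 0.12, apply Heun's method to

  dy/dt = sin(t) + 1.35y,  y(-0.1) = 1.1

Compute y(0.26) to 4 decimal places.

1.8137

Heun: k1 = f(t_n, y_n); k2 = f(t_n + h, y_n + h·k1); y_{n+1} = y_n + (h/2)·(k1 + k2).
t=-0.100000, y=1.100000:
  k1 = f(-0.100000, 1.100000) = 1.385167
  k2 = f(0.020000, 1.266220) = 1.729396
  y ← 1.100000 + (0.12/2)·(1.385167 + 1.729396) = 1.286874
t=0.020000, y=1.286874:
  k1 = f(0.020000, 1.286874) = 1.757278
  k2 = f(0.140000, 1.497747) = 2.161502
  y ← 1.286874 + (0.12/2)·(1.757278 + 2.161502) = 1.522001
t=0.140000, y=1.522001:
  k1 = f(0.140000, 1.522001) = 2.194244
  k2 = f(0.260000, 1.785310) = 2.667249
  y ← 1.522001 + (0.12/2)·(2.194244 + 2.667249) = 1.813690
y(0.26) ≈ 1.8137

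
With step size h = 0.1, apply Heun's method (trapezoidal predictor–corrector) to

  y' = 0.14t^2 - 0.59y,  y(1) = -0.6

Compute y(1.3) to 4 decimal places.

-0.4510

Heun: k1 = f(t_n, y_n); k2 = f(t_n + h, y_n + h·k1); y_{n+1} = y_n + (h/2)·(k1 + k2).
t=1.000000, y=-0.600000:
  k1 = f(1.000000, -0.600000) = 0.494000
  k2 = f(1.100000, -0.550600) = 0.494254
  y ← -0.600000 + (0.1/2)·(0.494000 + 0.494254) = -0.550587
t=1.100000, y=-0.550587:
  k1 = f(1.100000, -0.550587) = 0.494247
  k2 = f(1.200000, -0.501163) = 0.497286
  y ← -0.550587 + (0.1/2)·(0.494247 + 0.497286) = -0.501011
t=1.200000, y=-0.501011:
  k1 = f(1.200000, -0.501011) = 0.497196
  k2 = f(1.300000, -0.451291) = 0.502862
  y ← -0.501011 + (0.1/2)·(0.497196 + 0.502862) = -0.451008
y(1.3) ≈ -0.4510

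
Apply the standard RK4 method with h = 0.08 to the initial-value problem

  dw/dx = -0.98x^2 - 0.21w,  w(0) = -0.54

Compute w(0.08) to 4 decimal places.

RK4: k1 = f(x_n, w_n); k2 = f(x_n + h/2, w_n + (h/2)·k1); k3 = f(x_n + h/2, w_n + (h/2)·k2); k4 = f(x_n + h, w_n + h·k3); w_{n+1} = w_n + (h/6)·(k1 + 2k2 + 2k3 + k4).
x=0.000000, w=-0.540000:
  k1 = f(0.000000, -0.540000) = 0.113400
  k2 = f(0.040000, -0.535464) = 0.110879
  k3 = f(0.040000, -0.535565) = 0.110901
  k4 = f(0.080000, -0.531128) = 0.105265
  w ← -0.540000 + (0.08/6)·(k1 + 2k2 + 2k3 + k4) = -0.531170
w(0.08) ≈ -0.5312

-0.5312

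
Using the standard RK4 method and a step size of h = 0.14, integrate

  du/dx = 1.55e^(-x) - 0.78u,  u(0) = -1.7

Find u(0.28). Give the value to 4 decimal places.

RK4: k1 = f(x_n, u_n); k2 = f(x_n + h/2, u_n + (h/2)·k1); k3 = f(x_n + h/2, u_n + (h/2)·k2); k4 = f(x_n + h, u_n + h·k3); u_{n+1} = u_n + (h/6)·(k1 + 2k2 + 2k3 + k4).
x=0.000000, u=-1.700000:
  k1 = f(0.000000, -1.700000) = 2.876000
  k2 = f(0.070000, -1.498680) = 2.614181
  k3 = f(0.070000, -1.517007) = 2.628476
  k4 = f(0.140000, -1.332013) = 2.386476
  u ← -1.700000 + (0.14/6)·(k1 + 2k2 + 2k3 + k4) = -1.332552
x=0.140000, u=-1.332552:
  k1 = f(0.140000, -1.332552) = 2.386895
  k2 = f(0.210000, -1.165469) = 2.165471
  k3 = f(0.210000, -1.180969) = 2.177561
  k4 = f(0.280000, -1.027693) = 1.973065
  u ← -1.332552 + (0.14/6)·(k1 + 2k2 + 2k3 + k4) = -1.028144
u(0.28) ≈ -1.0281

-1.0281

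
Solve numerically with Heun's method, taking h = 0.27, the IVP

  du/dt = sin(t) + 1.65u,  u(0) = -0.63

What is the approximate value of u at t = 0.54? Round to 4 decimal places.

Heun: k1 = f(t_n, u_n); k2 = f(t_n + h, u_n + h·k1); u_{n+1} = u_n + (h/2)·(k1 + k2).
t=0.000000, u=-0.630000:
  k1 = f(0.000000, -0.630000) = -1.039500
  k2 = f(0.270000, -0.910665) = -1.235866
  u ← -0.630000 + (0.27/2)·(-1.039500 + (-1.235866)) = -0.937174
t=0.270000, u=-0.937174:
  k1 = f(0.270000, -0.937174) = -1.279606
  k2 = f(0.540000, -1.282668) = -1.602266
  u ← -0.937174 + (0.27/2)·(-1.279606 + (-1.602266)) = -1.326227
u(0.54) ≈ -1.3262

-1.3262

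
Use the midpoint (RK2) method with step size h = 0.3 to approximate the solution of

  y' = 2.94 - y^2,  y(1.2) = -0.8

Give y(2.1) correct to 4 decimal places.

Midpoint: k1 = f(x_n, y_n); k2 = f(x_n + h/2, y_n + (h/2)·k1); y_{n+1} = y_n + h·k2.
x=1.200000, y=-0.800000:
  k1 = f(1.200000, -0.800000) = 2.300000
  k2 = f(1.350000, -0.455000) = 2.732975
  y ← -0.800000 + 0.3·2.732975 = 0.019892
x=1.500000, y=0.019892:
  k1 = f(1.500000, 0.019892) = 2.939604
  k2 = f(1.650000, 0.460833) = 2.727633
  y ← 0.019892 + 0.3·2.727633 = 0.838182
x=1.800000, y=0.838182:
  k1 = f(1.800000, 0.838182) = 2.237450
  k2 = f(1.950000, 1.173800) = 1.562194
  y ← 0.838182 + 0.3·1.562194 = 1.306840
y(2.1) ≈ 1.3068

1.3068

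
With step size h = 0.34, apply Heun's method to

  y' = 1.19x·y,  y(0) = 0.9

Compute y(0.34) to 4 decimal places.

Heun: k1 = f(x_n, y_n); k2 = f(x_n + h, y_n + h·k1); y_{n+1} = y_n + (h/2)·(k1 + k2).
x=0.000000, y=0.900000:
  k1 = f(0.000000, 0.900000) = 0.000000
  k2 = f(0.340000, 0.900000) = 0.364140
  y ← 0.900000 + (0.34/2)·(0.000000 + 0.364140) = 0.961904
y(0.34) ≈ 0.9619

0.9619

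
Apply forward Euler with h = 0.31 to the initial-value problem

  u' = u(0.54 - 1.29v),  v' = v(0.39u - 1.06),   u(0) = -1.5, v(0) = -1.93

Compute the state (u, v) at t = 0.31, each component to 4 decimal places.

Euler on (u,v): u_{n+1} = u_n + h·u', v_{n+1} = v_n + h·v'.
0.000000: (-1.500000, -1.930000); f=(-4.544550, 3.174850) → (-2.908810, -0.945797)
(u(0.31), v(0.31)) ≈ (-2.9088, -0.9458)

-2.9088, -0.9458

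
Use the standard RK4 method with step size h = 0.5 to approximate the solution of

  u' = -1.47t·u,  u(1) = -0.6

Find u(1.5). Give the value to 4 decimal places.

-0.2415

RK4: k1 = f(t_n, u_n); k2 = f(t_n + h/2, u_n + (h/2)·k1); k3 = f(t_n + h/2, u_n + (h/2)·k2); k4 = f(t_n + h, u_n + h·k3); u_{n+1} = u_n + (h/6)·(k1 + 2k2 + 2k3 + k4).
t=1.000000, u=-0.600000:
  k1 = f(1.000000, -0.600000) = 0.882000
  k2 = f(1.250000, -0.379500) = 0.697331
  k3 = f(1.250000, -0.425667) = 0.782163
  k4 = f(1.500000, -0.208918) = 0.460665
  u ← -0.600000 + (0.5/6)·(k1 + 2k2 + 2k3 + k4) = -0.241529
u(1.5) ≈ -0.2415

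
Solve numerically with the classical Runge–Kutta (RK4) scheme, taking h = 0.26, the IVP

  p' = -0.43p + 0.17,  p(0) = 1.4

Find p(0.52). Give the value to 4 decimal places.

RK4: k1 = f(s_n, p_n); k2 = f(s_n + h/2, p_n + (h/2)·k1); k3 = f(s_n + h/2, p_n + (h/2)·k2); k4 = f(s_n + h, p_n + h·k3); p_{n+1} = p_n + (h/6)·(k1 + 2k2 + 2k3 + k4).
s=0.000000, p=1.400000:
  k1 = f(0.000000, 1.400000) = -0.432000
  k2 = f(0.130000, 1.343840) = -0.407851
  k3 = f(0.130000, 1.346979) = -0.409201
  k4 = f(0.260000, 1.293608) = -0.386251
  p ← 1.400000 + (0.26/6)·(k1 + 2k2 + 2k3 + k4) = 1.293731
s=0.260000, p=1.293731:
  k1 = f(0.260000, 1.293731) = -0.386304
  k2 = f(0.390000, 1.243512) = -0.364710
  k3 = f(0.390000, 1.246319) = -0.365917
  k4 = f(0.520000, 1.198593) = -0.345395
  p ← 1.293731 + (0.26/6)·(k1 + 2k2 + 2k3 + k4) = 1.198703
p(0.52) ≈ 1.1987

1.1987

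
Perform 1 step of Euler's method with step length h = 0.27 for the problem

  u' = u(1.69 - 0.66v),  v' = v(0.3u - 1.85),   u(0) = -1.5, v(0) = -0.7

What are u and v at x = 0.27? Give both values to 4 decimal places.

Euler on (u,v): u_{n+1} = u_n + h·u', v_{n+1} = v_n + h·v'.
0.000000: (-1.500000, -0.700000); f=(-3.228000, 1.610000) → (-2.371560, -0.265300)
(u(0.27), v(0.27)) ≈ (-2.3716, -0.2653)

-2.3716, -0.2653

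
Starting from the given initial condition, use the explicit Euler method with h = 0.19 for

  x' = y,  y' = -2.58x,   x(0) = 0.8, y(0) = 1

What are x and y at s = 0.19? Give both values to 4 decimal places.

0.9900, 0.6078

Euler on (x,y): x_{n+1} = x_n + h·x', y_{n+1} = y_n + h·y'.
0.000000: (0.800000, 1.000000); f=(1.000000, -2.064000) → (0.990000, 0.607840)
(x(0.19), y(0.19)) ≈ (0.9900, 0.6078)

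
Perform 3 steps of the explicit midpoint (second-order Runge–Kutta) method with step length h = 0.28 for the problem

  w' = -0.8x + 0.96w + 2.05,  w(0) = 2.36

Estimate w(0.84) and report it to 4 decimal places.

7.4929

Midpoint: k1 = f(x_n, w_n); k2 = f(x_n + h/2, w_n + (h/2)·k1); w_{n+1} = w_n + h·k2.
x=0.000000, w=2.360000:
  k1 = f(0.000000, 2.360000) = 4.315600
  k2 = f(0.140000, 2.964184) = 4.783617
  w ← 2.360000 + 0.28·4.783617 = 3.699413
x=0.280000, w=3.699413:
  k1 = f(0.280000, 3.699413) = 5.377436
  k2 = f(0.420000, 4.452254) = 5.988164
  w ← 3.699413 + 0.28·5.988164 = 5.376098
x=0.560000, w=5.376098:
  k1 = f(0.560000, 5.376098) = 6.763055
  k2 = f(0.700000, 6.322926) = 7.560009
  w ← 5.376098 + 0.28·7.560009 = 7.492901
w(0.84) ≈ 7.4929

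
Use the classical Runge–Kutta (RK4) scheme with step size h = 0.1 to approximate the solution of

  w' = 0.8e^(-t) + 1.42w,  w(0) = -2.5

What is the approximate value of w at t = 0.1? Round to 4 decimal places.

RK4: k1 = f(t_n, w_n); k2 = f(t_n + h/2, w_n + (h/2)·k1); k3 = f(t_n + h/2, w_n + (h/2)·k2); k4 = f(t_n + h, w_n + h·k3); w_{n+1} = w_n + (h/6)·(k1 + 2k2 + 2k3 + k4).
t=0.000000, w=-2.500000:
  k1 = f(0.000000, -2.500000) = -2.750000
  k2 = f(0.050000, -2.637500) = -2.984266
  k3 = f(0.050000, -2.649213) = -3.000899
  k4 = f(0.100000, -2.800090) = -3.252258
  w ← -2.500000 + (0.1/6)·(k1 + 2k2 + 2k3 + k4) = -2.799543
w(0.1) ≈ -2.7995

-2.7995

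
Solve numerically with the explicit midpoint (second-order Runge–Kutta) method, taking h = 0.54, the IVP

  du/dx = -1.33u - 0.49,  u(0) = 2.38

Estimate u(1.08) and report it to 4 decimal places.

0.4321

Midpoint: k1 = f(x_n, u_n); k2 = f(x_n + h/2, u_n + (h/2)·k1); u_{n+1} = u_n + h·k2.
x=0.000000, u=2.380000:
  k1 = f(0.000000, 2.380000) = -3.655400
  k2 = f(0.270000, 1.393042) = -2.342746
  u ← 2.380000 + 0.54·(-2.342746) = 1.114917
x=0.540000, u=1.114917:
  k1 = f(0.540000, 1.114917) = -1.972840
  k2 = f(0.810000, 0.582250) = -1.264393
  u ← 1.114917 + 0.54·(-1.264393) = 0.432145
u(1.08) ≈ 0.4321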